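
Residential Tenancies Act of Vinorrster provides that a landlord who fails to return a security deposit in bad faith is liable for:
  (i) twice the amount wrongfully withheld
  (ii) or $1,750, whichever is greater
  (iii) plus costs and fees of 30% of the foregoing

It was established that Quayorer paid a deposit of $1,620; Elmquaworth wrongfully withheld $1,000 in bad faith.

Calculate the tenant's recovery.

$2,600

Doubled: 2 × $1,000 = $2,000
Minimum $1,750: $2,000 meets the minimum, no increase.
Costs and fees: 30% of $2,000 = $600
Total recovery: $2,000 + $600 = $2,600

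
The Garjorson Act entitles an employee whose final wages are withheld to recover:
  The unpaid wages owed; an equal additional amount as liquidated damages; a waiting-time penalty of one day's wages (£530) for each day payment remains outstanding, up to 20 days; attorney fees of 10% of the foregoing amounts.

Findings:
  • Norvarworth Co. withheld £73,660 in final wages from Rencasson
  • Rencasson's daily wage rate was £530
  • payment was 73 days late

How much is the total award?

Liquidated damages (equal amount): £73,660
Penalty days: min(73, 20) = 20
Waiting-time penalty: 20 × £530 = £10,600
Subtotal: £73,660 + £73,660 + £10,600 = £157,920
Attorney fees: 10% of £157,920 = £15,792
Total award: £157,920 + £15,792 = £173,712

£173,712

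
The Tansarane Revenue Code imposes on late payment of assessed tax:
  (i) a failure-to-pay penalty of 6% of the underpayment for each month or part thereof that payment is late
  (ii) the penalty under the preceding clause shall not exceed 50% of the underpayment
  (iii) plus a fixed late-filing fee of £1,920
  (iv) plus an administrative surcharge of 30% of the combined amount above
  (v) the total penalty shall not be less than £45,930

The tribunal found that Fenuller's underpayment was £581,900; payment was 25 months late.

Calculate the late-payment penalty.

Accrued rate: 6% × 25 = 150%, capped at 50% → 50%
Failure-to-pay penalty: 50% of £581,900 = £290,950
Penalty before surcharge: £290,950 + £1,920 = £292,870
Administrative surcharge: 30% of £292,870 = £87,861
Total penalty: £292,870 + £87,861 = £380,731
Minimum £45,930: £380,731 meets the minimum, no increase.

£380,731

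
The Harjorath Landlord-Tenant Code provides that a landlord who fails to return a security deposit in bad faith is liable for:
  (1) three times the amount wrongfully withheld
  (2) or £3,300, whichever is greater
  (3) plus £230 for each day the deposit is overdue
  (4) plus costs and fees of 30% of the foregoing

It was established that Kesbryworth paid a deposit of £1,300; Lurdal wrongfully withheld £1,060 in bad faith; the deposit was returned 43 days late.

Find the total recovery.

Recovery: £17,147

Trebled: 3 × £1,060 = £3,180
Minimum £3,300: £3,180 is below the minimum → £3,300
Late-return penalty: 43 × £230 = £9,890
Damages plus late penalty: £3,300 + £9,890 = £13,190
Costs and fees: 30% of £13,190 = £3,957
Total recovery: £13,190 + £3,957 = £17,147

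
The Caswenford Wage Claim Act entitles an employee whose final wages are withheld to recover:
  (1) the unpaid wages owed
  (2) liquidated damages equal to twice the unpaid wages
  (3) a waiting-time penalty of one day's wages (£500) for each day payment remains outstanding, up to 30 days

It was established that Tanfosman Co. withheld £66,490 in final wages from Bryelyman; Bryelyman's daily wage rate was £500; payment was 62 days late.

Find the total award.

Doubled: 2 × £66,490 = £132,980
Penalty days: min(62, 30) = 30
Waiting-time penalty: 30 × £500 = £15,000
Total award: £66,490 + £132,980 + £15,000 = £214,470

£214,470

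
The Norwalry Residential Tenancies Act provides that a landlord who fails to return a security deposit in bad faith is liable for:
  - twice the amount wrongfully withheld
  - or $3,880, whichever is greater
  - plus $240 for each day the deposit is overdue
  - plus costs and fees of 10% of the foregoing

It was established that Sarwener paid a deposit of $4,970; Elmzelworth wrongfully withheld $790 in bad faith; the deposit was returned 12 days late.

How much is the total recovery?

Doubled: 2 × $790 = $1,580
Minimum $3,880: $1,580 is below the minimum → $3,880
Late-return penalty: 12 × $240 = $2,880
Damages plus late penalty: $3,880 + $2,880 = $6,760
Costs and fees: 10% of $6,760 = $676
Total recovery: $6,760 + $676 = $7,436

$7,436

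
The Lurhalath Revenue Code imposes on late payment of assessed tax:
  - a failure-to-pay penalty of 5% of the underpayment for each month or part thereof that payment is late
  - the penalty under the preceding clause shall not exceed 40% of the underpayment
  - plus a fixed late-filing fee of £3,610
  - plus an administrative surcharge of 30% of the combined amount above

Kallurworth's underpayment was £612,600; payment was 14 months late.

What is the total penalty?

Accrued rate: 5% × 14 = 70%, capped at 40% → 40%
Failure-to-pay penalty: 40% of £612,600 = £245,040
Penalty before surcharge: £245,040 + £3,610 = £248,650
Administrative surcharge: 30% of £248,650 = £74,595
Total penalty: £248,650 + £74,595 = £323,245

Penalty: £323,245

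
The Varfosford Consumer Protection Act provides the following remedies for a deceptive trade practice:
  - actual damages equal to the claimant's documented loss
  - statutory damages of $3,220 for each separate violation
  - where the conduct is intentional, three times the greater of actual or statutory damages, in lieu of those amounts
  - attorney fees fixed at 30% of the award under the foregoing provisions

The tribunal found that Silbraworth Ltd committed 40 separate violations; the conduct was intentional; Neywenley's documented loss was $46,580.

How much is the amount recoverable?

Total recovery: $502,320

Statutory damages: 40 × $3,220 = $128,800
Greater of actual damages ($46,580) or statutory damages ($128,800): $128,800
Trebled: 3 × $128,800 = $386,400
Attorney fees: 30% of $386,400 = $115,920
Total recovery: $386,400 + $115,920 = $502,320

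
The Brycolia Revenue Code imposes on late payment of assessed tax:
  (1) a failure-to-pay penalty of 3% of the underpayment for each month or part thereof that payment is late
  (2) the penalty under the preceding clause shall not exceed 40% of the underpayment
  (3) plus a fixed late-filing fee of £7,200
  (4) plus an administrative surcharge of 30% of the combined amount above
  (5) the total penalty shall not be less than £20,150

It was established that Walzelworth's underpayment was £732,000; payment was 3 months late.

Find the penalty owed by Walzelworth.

Accrued rate: 3% × 3 = 9%, capped at 40% → 9%
Failure-to-pay penalty: 9% of £732,000 = £65,880
Penalty before surcharge: £65,880 + £7,200 = £73,080
Administrative surcharge: 30% of £73,080 = £21,924
Total penalty: £73,080 + £21,924 = £95,004
Minimum £20,150: £95,004 meets the minimum, no increase.

£95,004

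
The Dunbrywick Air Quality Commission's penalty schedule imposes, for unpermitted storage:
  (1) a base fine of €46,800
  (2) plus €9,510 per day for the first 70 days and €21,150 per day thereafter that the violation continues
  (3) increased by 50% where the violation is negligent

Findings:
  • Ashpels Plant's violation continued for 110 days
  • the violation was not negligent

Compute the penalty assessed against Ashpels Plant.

€1,558,500

First 70 days: 70 × €9,510 = €665,700
Remaining days: (110 − 70) × €21,150 = €846,000
Per-day component: €665,700 + €846,000 = €1,511,700
Base plus per-day: €46,800 + €1,511,700 = €1,558,500
The violation was not negligent: no 50% increase.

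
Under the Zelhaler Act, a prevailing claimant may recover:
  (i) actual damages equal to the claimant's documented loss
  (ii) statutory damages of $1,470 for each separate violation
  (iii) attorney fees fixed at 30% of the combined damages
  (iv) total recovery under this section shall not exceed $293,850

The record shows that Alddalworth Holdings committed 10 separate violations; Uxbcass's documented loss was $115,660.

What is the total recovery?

Statutory damages: 10 × $1,470 = $14,700
Combined damages: $115,660 + $14,700 = $130,360
Attorney fees: 30% of $130,360 = $39,108
Total before cap: $130,360 + $39,108 = $169,468
Cap at $293,850: $169,468 is within the cap, no reduction.

$169,468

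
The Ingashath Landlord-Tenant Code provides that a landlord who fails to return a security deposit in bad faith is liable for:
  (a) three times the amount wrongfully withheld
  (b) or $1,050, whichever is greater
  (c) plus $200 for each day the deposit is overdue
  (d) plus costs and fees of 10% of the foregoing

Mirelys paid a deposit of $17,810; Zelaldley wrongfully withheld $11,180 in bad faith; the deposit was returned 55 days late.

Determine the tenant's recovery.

Trebled: 3 × $11,180 = $33,540
Minimum $1,050: $33,540 meets the minimum, no increase.
Late-return penalty: 55 × $200 = $11,000
Damages plus late penalty: $33,540 + $11,000 = $44,540
Costs and fees: 10% of $44,540 = $4,454
Total recovery: $44,540 + $4,454 = $48,994

$48,994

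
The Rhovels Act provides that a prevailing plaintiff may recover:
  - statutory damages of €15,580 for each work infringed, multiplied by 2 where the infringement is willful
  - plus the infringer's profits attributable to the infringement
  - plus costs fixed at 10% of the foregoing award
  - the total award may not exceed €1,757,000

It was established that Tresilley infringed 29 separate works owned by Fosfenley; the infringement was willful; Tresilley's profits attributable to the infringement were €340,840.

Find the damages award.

Statutory damages: 29 × €15,580 = €451,820
Doubled: 2 × €451,820 = €903,640
Combined award: €903,640 + €340,840 = €1,244,480
Costs: 10% of €1,244,480 = €124,448
Award plus costs: €1,244,480 + €124,448 = €1,368,928
Cap at €1,757,000: €1,368,928 is within the cap, no reduction.

€1,368,928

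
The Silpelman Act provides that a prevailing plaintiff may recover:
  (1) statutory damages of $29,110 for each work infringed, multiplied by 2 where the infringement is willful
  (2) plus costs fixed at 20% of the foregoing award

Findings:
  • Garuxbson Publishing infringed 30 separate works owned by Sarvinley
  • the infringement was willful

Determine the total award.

$2,095,920

Statutory damages: 30 × $29,110 = $873,300
Doubled: 2 × $873,300 = $1,746,600
Costs: 20% of $1,746,600 = $349,320
Award plus costs: $1,746,600 + $349,320 = $2,095,920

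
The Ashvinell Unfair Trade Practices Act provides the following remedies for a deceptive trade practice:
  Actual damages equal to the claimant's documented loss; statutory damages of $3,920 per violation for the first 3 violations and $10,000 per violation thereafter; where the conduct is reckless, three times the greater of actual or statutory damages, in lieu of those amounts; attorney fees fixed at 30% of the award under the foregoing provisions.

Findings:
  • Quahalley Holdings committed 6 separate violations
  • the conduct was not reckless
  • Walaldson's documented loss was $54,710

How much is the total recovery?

$125,411

First 3 violations: 3 × $3,920 = $11,760
Remaining violations: (6 − 3) × $10,000 = $30,000
Statutory damages: $11,760 + $30,000 = $41,760
Conduct not reckless: the in-lieu enhancement does not apply.
Actual plus statutory damages: $54,710 + $41,760 = $96,470
Attorney fees: 30% of $96,470 = $28,941
Total recovery: $96,470 + $28,941 = $125,411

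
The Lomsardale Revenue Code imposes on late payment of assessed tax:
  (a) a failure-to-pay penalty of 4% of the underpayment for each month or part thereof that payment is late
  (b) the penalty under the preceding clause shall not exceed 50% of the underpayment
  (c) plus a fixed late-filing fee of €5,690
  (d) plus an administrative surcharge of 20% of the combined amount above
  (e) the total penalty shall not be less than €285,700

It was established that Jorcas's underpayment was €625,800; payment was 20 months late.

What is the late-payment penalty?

€382,308

Accrued rate: 4% × 20 = 80%, capped at 50% → 50%
Failure-to-pay penalty: 50% of €625,800 = €312,900
Penalty before surcharge: €312,900 + €5,690 = €318,590
Administrative surcharge: 20% of €318,590 = €63,718
Total penalty: €318,590 + €63,718 = €382,308
Minimum €285,700: €382,308 meets the minimum, no increase.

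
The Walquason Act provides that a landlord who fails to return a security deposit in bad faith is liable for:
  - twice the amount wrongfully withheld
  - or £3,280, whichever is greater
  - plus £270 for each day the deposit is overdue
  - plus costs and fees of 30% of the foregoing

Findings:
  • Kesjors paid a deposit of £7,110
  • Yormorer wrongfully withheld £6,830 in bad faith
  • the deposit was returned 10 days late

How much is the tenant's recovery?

Doubled: 2 × £6,830 = £13,660
Minimum £3,280: £13,660 meets the minimum, no increase.
Late-return penalty: 10 × £270 = £2,700
Damages plus late penalty: £13,660 + £2,700 = £16,360
Costs and fees: 30% of £16,360 = £4,908
Total recovery: £16,360 + £4,908 = £21,268

Recovery: £21,268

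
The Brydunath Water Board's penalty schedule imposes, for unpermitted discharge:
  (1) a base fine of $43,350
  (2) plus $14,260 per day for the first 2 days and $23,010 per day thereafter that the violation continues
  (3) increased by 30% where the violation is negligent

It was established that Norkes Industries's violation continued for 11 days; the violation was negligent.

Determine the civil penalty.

$362,648

First 2 days: 2 × $14,260 = $28,520
Remaining days: (11 − 2) × $23,010 = $207,090
Per-day component: $28,520 + $207,090 = $235,610
Base plus per-day: $43,350 + $235,610 = $278,960
Enhancement: 30% of $278,960 = $83,688
Enhanced fine: $278,960 + $83,688 = $362,648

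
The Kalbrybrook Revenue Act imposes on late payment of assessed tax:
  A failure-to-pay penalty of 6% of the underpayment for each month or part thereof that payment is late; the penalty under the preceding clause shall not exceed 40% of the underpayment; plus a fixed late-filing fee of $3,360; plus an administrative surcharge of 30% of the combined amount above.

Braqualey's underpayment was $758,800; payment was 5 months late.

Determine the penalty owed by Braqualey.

Accrued rate: 6% × 5 = 30%, capped at 40% → 30%
Failure-to-pay penalty: 30% of $758,800 = $227,640
Penalty before surcharge: $227,640 + $3,360 = $231,000
Administrative surcharge: 30% of $231,000 = $69,300
Total penalty: $231,000 + $69,300 = $300,300

$300,300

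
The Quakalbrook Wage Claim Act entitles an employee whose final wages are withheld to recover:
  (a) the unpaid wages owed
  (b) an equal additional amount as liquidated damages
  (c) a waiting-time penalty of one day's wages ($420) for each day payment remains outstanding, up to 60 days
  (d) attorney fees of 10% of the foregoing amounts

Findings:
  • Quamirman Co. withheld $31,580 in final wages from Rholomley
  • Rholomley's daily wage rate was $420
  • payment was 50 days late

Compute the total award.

$92,576

Liquidated damages (equal amount): $31,580
Penalty days: min(50, 60) = 50
Waiting-time penalty: 50 × $420 = $21,000
Subtotal: $31,580 + $31,580 + $21,000 = $84,160
Attorney fees: 10% of $84,160 = $8,416
Total award: $84,160 + $8,416 = $92,576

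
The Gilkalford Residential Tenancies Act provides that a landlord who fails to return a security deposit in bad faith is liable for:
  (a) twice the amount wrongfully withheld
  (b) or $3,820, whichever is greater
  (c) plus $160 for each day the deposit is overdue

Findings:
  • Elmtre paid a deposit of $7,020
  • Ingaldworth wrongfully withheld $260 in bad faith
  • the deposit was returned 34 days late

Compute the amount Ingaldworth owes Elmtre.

$9,260

Doubled: 2 × $260 = $520
Minimum $3,820: $520 is below the minimum → $3,820
Late-return penalty: 34 × $160 = $5,440
Damages plus late penalty: $3,820 + $5,440 = $9,260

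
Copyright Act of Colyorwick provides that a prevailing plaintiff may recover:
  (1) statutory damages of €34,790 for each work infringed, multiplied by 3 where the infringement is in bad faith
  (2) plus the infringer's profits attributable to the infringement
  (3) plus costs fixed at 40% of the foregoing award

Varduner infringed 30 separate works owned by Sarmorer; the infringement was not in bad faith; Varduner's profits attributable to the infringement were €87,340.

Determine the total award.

Statutory damages: 30 × €34,790 = €1,043,700
Infringement not in bad faith: no ×3 enhancement.
Combined award: €1,043,700 + €87,340 = €1,131,040
Costs: 40% of €1,131,040 = €452,416
Award plus costs: €1,131,040 + €452,416 = €1,583,456

€1,583,456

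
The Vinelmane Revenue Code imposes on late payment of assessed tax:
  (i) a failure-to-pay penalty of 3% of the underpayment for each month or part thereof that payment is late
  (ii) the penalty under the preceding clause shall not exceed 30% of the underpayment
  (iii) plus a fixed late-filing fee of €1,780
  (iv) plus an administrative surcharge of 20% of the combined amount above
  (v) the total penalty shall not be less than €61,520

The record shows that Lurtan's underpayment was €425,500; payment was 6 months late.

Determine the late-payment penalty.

Accrued rate: 3% × 6 = 18%, capped at 30% → 18%
Failure-to-pay penalty: 18% of €425,500 = €76,590
Penalty before surcharge: €76,590 + €1,780 = €78,370
Administrative surcharge: 20% of €78,370 = €15,674
Total penalty: €78,370 + €15,674 = €94,044
Minimum €61,520: €94,044 meets the minimum, no increase.

€94,044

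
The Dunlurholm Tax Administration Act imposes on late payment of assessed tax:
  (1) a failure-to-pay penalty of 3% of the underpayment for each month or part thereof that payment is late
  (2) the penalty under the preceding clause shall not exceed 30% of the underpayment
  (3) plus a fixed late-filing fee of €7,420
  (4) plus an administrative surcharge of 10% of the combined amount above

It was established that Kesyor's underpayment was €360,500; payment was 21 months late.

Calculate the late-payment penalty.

€127,127

Accrued rate: 3% × 21 = 63%, capped at 30% → 30%
Failure-to-pay penalty: 30% of €360,500 = €108,150
Penalty before surcharge: €108,150 + €7,420 = €115,570
Administrative surcharge: 10% of €115,570 = €11,557
Total penalty: €115,570 + €11,557 = €127,127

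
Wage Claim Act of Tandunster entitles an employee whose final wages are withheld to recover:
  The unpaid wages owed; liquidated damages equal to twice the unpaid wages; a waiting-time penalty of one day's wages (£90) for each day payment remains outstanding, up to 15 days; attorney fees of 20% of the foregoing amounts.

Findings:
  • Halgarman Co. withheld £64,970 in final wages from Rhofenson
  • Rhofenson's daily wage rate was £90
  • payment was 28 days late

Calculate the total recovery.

Doubled: 2 × £64,970 = £129,940
Penalty days: min(28, 15) = 15
Waiting-time penalty: 15 × £90 = £1,350
Subtotal: £64,970 + £129,940 + £1,350 = £196,260
Attorney fees: 20% of £196,260 = £39,252
Total award: £196,260 + £39,252 = £235,512

£235,512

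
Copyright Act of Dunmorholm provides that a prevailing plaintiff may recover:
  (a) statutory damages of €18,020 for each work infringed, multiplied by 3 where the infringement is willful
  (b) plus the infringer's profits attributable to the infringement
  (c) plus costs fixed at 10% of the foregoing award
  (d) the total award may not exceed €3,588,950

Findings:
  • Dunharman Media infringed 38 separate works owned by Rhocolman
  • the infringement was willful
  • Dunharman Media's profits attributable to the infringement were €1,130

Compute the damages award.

€2,260,951

Statutory damages: 38 × €18,020 = €684,760
Trebled: 3 × €684,760 = €2,054,280
Combined award: €2,054,280 + €1,130 = €2,055,410
Costs: 10% of €2,055,410 = €205,541
Award plus costs: €2,055,410 + €205,541 = €2,260,951
Cap at €3,588,950: €2,260,951 is within the cap, no reduction.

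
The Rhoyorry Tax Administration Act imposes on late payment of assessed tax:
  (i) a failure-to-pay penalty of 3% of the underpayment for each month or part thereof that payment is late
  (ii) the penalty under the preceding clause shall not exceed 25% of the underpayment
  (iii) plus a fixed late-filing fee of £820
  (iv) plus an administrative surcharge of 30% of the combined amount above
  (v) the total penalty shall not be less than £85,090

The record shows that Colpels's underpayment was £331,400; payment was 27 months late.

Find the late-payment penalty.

£108,771

Accrued rate: 3% × 27 = 81%, capped at 25% → 25%
Failure-to-pay penalty: 25% of £331,400 = £82,850
Penalty before surcharge: £82,850 + £820 = £83,670
Administrative surcharge: 30% of £83,670 = £25,101
Total penalty: £83,670 + £25,101 = £108,771
Minimum £85,090: £108,771 meets the minimum, no increase.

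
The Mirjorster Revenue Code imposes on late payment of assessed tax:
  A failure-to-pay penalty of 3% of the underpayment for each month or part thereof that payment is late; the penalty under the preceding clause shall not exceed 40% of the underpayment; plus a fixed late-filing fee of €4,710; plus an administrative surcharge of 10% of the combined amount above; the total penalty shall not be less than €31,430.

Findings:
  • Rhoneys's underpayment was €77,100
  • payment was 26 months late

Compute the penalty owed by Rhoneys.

€39,105

Accrued rate: 3% × 26 = 78%, capped at 40% → 40%
Failure-to-pay penalty: 40% of €77,100 = €30,840
Penalty before surcharge: €30,840 + €4,710 = €35,550
Administrative surcharge: 10% of €35,550 = €3,555
Total penalty: €35,550 + €3,555 = €39,105
Minimum €31,430: €39,105 meets the minimum, no increase.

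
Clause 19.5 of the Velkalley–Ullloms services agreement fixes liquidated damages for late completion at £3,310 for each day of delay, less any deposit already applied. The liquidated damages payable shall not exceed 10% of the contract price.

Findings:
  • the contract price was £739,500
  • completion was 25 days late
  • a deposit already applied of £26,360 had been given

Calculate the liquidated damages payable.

£56,390

Per-day damages: 25 × £3,310 = £82,750
Less deposit already applied: £82,750 − £26,360 = £56,390
Cap: 10% of £739,500 = £73,950
Cap at £73,950: £56,390 is within the cap, no reduction.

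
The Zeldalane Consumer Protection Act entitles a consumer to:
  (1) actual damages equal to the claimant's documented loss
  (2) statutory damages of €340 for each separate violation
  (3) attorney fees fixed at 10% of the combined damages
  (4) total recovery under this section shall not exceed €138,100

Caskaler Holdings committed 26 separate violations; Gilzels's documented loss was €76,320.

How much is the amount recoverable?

Statutory damages: 26 × €340 = €8,840
Combined damages: €76,320 + €8,840 = €85,160
Attorney fees: 10% of €85,160 = €8,516
Total before cap: €85,160 + €8,516 = €93,676
Cap at €138,100: €93,676 is within the cap, no reduction.

€93,676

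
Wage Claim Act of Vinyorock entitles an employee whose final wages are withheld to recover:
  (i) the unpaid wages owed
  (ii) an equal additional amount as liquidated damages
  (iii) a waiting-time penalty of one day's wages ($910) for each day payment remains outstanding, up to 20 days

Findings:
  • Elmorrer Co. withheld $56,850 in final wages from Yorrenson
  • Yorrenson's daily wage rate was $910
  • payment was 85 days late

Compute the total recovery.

Liquidated damages (equal amount): $56,850
Penalty days: min(85, 20) = 20
Waiting-time penalty: 20 × $910 = $18,200
Total award: $56,850 + $56,850 + $18,200 = $131,900

$131,900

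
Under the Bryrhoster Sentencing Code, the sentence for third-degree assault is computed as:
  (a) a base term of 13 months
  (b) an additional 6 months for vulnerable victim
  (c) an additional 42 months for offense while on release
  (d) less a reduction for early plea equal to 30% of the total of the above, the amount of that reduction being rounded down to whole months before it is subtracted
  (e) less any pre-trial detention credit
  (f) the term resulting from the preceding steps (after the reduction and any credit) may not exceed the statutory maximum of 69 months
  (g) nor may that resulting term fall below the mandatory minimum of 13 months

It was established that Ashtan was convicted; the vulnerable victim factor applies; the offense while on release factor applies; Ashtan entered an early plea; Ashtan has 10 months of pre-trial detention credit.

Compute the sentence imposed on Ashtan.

Vulnerable victim enhancement: +6 months
Offense while on release enhancement: +42 months
Adjusted term: 13 months + 6 months + 42 months = 61 months
Early plea reduction: 30% of 61 months = 18 months (rounded down)
After reduction: 61 − 18 = 43 months
Less pre-trial detention credit: 43 months − 10 months = 33 months
Cap at 69 months: 33 months is within the cap, no reduction.
Minimum 13 months: 33 months meets the minimum, no increase.

33 months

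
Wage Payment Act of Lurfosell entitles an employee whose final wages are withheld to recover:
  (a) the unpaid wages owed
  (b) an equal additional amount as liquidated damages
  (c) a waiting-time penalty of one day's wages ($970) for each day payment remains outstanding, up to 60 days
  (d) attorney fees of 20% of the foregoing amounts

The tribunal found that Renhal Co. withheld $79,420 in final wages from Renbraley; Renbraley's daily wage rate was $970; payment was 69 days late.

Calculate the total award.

Liquidated damages (equal amount): $79,420
Penalty days: min(69, 60) = 60
Waiting-time penalty: 60 × $970 = $58,200
Subtotal: $79,420 + $79,420 + $58,200 = $217,040
Attorney fees: 20% of $217,040 = $43,408
Total award: $217,040 + $43,408 = $260,448

$260,448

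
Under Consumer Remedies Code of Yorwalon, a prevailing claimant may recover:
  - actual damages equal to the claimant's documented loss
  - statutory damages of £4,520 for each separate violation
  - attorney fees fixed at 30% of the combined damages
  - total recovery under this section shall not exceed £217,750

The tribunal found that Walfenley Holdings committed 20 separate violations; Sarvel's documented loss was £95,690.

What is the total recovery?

£217,750

Statutory damages: 20 × £4,520 = £90,400
Combined damages: £95,690 + £90,400 = £186,090
Attorney fees: 30% of £186,090 = £55,827
Total before cap: £186,090 + £55,827 = £241,917
Cap at £217,750: £241,917 exceeds the cap → £217,750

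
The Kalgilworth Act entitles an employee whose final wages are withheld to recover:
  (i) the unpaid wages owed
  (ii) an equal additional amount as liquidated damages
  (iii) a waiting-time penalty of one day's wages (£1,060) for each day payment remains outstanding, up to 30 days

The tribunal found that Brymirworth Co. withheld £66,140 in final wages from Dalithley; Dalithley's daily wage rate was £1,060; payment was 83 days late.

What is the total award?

£164,080

Liquidated damages (equal amount): £66,140
Penalty days: min(83, 30) = 30
Waiting-time penalty: 30 × £1,060 = £31,800
Total award: £66,140 + £66,140 + £31,800 = £164,080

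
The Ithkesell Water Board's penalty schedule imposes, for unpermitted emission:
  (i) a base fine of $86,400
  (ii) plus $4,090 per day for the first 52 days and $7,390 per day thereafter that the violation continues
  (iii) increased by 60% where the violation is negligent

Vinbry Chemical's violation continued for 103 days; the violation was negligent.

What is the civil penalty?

$1,081,552

First 52 days: 52 × $4,090 = $212,680
Remaining days: (103 − 52) × $7,390 = $376,890
Per-day component: $212,680 + $376,890 = $589,570
Base plus per-day: $86,400 + $589,570 = $675,970
Enhancement: 60% of $675,970 = $405,582
Enhanced fine: $675,970 + $405,582 = $1,081,552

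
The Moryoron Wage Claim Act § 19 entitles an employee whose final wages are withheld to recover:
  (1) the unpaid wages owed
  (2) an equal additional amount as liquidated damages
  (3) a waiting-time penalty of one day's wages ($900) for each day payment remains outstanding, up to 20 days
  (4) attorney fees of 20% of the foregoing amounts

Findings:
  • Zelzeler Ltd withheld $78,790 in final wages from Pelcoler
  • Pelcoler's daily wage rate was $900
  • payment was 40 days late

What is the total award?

Liquidated damages (equal amount): $78,790
Penalty days: min(40, 20) = 20
Waiting-time penalty: 20 × $900 = $18,000
Subtotal: $78,790 + $78,790 + $18,000 = $175,580
Attorney fees: 20% of $175,580 = $35,116
Total award: $175,580 + $35,116 = $210,696

Total award: $210,696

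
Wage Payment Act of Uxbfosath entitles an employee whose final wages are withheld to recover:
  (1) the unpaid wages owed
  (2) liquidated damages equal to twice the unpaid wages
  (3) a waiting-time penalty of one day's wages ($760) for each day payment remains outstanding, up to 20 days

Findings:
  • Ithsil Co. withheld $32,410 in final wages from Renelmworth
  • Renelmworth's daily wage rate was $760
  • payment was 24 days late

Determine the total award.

Doubled: 2 × $32,410 = $64,820
Penalty days: min(24, 20) = 20
Waiting-time penalty: 20 × $760 = $15,200
Total award: $32,410 + $64,820 + $15,200 = $112,430

$112,430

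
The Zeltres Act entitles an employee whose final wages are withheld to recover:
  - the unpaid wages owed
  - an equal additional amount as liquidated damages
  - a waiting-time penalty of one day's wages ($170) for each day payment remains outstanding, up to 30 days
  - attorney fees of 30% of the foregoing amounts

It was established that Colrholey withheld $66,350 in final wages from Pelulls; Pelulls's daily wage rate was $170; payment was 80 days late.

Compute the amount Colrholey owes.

$179,140

Liquidated damages (equal amount): $66,350
Penalty days: min(80, 30) = 30
Waiting-time penalty: 30 × $170 = $5,100
Subtotal: $66,350 + $66,350 + $5,100 = $137,800
Attorney fees: 30% of $137,800 = $41,340
Total award: $137,800 + $41,340 = $179,140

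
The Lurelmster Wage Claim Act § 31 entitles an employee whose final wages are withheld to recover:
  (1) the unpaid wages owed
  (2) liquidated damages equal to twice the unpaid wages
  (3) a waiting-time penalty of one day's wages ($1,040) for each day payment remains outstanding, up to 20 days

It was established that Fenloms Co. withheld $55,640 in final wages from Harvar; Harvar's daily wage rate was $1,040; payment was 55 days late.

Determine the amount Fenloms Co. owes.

Doubled: 2 × $55,640 = $111,280
Penalty days: min(55, 20) = 20
Waiting-time penalty: 20 × $1,040 = $20,800
Total award: $55,640 + $111,280 + $20,800 = $187,720

Total award: $187,720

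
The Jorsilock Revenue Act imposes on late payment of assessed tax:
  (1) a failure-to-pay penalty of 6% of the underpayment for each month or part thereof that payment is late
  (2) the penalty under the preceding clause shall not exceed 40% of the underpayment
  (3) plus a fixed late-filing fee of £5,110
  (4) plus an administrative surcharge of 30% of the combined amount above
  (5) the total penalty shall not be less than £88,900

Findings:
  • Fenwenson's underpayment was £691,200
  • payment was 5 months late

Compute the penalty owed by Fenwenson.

Accrued rate: 6% × 5 = 30%, capped at 40% → 30%
Failure-to-pay penalty: 30% of £691,200 = £207,360
Penalty before surcharge: £207,360 + £5,110 = £212,470
Administrative surcharge: 30% of £212,470 = £63,741
Total penalty: £212,470 + £63,741 = £276,211
Minimum £88,900: £276,211 meets the minimum, no increase.

£276,211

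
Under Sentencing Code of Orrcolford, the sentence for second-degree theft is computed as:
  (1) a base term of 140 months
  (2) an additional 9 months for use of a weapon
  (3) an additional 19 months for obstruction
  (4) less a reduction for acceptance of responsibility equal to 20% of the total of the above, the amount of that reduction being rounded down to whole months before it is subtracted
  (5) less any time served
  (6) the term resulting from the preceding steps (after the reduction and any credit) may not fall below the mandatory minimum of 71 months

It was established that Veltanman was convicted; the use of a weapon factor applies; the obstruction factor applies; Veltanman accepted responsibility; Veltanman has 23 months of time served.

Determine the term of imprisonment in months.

Use of a weapon enhancement: +9 months
Obstruction enhancement: +19 months
Adjusted term: 140 months + 9 months + 19 months = 168 months
Acceptance of responsibility reduction: 20% of 168 months = 33 months (rounded down)
After reduction: 168 − 33 = 135 months
Less time served: 135 months − 23 months = 112 months
Minimum 71 months: 112 months meets the minimum, no increase.

112 months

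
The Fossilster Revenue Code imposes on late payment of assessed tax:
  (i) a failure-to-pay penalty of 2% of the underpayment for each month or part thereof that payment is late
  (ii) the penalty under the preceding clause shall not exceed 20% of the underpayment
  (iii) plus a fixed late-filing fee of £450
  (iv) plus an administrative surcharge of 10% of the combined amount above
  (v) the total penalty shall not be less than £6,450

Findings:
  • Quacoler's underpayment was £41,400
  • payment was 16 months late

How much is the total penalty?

Accrued rate: 2% × 16 = 32%, capped at 20% → 20%
Failure-to-pay penalty: 20% of £41,400 = £8,280
Penalty before surcharge: £8,280 + £450 = £8,730
Administrative surcharge: 10% of £8,730 = £873
Total penalty: £8,730 + £873 = £9,603
Minimum £6,450: £9,603 meets the minimum, no increase.

£9,603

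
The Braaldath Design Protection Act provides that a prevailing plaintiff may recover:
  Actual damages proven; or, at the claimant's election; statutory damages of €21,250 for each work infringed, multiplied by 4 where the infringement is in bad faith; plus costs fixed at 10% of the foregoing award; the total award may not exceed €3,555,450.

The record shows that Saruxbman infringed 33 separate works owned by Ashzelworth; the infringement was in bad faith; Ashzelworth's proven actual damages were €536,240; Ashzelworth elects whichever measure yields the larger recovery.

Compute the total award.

Statutory damages: 33 × €21,250 = €701,250
Multiplied by 4: 4 × €701,250 = €2,805,000
Greater of actual damages (€536,240) or enhanced statutory damages (€2,805,000): €2,805,000
Costs: 10% of €2,805,000 = €280,500
Award plus costs: €2,805,000 + €280,500 = €3,085,500
Cap at €3,555,450: €3,085,500 is within the cap, no reduction.

Award: €3,085,500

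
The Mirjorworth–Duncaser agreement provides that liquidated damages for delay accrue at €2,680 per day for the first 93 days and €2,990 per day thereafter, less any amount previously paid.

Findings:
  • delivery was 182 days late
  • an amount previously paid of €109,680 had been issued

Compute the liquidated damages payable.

€405,670

First 93 days: 93 × €2,680 = €249,240
Remaining days: (182 − 93) × €2,990 = €266,110
Accrued per-day damages: €249,240 + €266,110 = €515,350
Less amount previously paid: €515,350 − €109,680 = €405,670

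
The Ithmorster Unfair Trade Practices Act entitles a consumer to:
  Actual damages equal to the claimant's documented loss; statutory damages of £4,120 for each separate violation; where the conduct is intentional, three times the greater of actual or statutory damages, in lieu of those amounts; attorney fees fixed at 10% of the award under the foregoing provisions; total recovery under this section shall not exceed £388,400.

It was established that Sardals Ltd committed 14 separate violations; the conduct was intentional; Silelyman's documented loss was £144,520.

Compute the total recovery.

Statutory damages: 14 × £4,120 = £57,680
Greater of actual damages (£144,520) or statutory damages (£57,680): £144,520
Trebled: 3 × £144,520 = £433,560
Attorney fees: 10% of £433,560 = £43,356
Total before cap: £433,560 + £43,356 = £476,916
Cap at £388,400: £476,916 exceeds the cap → £388,400

£388,400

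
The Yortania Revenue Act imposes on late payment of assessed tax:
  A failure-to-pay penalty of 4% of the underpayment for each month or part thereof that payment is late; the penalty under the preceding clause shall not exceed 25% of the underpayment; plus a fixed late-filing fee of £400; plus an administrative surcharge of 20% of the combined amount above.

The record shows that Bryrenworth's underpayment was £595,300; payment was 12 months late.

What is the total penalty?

Penalty: £179,070

Accrued rate: 4% × 12 = 48%, capped at 25% → 25%
Failure-to-pay penalty: 25% of £595,300 = £148,825
Penalty before surcharge: £148,825 + £400 = £149,225
Administrative surcharge: 20% of £149,225 = £29,845
Total penalty: £149,225 + £29,845 = £179,070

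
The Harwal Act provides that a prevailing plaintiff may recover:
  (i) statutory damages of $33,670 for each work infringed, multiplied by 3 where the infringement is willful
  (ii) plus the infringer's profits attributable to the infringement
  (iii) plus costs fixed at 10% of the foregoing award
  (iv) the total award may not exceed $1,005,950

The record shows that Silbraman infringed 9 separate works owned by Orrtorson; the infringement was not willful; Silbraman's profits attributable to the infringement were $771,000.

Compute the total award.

$1,005,950

Statutory damages: 9 × $33,670 = $303,030
Infringement not willful: no ×3 enhancement.
Combined award: $303,030 + $771,000 = $1,074,030
Costs: 10% of $1,074,030 = $107,403
Award plus costs: $1,074,030 + $107,403 = $1,181,433
Cap at $1,005,950: $1,181,433 exceeds the cap → $1,005,950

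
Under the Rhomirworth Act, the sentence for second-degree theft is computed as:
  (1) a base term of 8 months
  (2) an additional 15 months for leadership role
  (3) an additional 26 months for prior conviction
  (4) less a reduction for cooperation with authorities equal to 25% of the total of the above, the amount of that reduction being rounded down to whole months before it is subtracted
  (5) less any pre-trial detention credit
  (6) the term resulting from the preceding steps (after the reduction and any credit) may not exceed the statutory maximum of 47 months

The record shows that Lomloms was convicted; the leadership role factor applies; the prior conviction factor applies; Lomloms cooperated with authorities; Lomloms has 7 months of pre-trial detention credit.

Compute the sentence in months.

Leadership role enhancement: +15 months
Prior conviction enhancement: +26 months
Adjusted term: 8 months + 15 months + 26 months = 49 months
Cooperation with authorities reduction: 25% of 49 months = 12 months (rounded down)
After reduction: 49 − 12 = 37 months
Less pre-trial detention credit: 37 months − 7 months = 30 months
Cap at 47 months: 30 months is within the cap, no reduction.

30 months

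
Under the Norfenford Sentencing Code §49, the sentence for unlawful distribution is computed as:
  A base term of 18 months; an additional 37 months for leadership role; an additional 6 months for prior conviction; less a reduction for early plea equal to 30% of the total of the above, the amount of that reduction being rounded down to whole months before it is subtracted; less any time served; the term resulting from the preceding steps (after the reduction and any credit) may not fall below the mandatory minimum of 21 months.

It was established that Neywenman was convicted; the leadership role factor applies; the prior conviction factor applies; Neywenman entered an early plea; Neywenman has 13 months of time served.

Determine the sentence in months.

Leadership role enhancement: +37 months
Prior conviction enhancement: +6 months
Adjusted term: 18 months + 37 months + 6 months = 61 months
Early plea reduction: 30% of 61 months = 18 months (rounded down)
After reduction: 61 − 18 = 43 months
Less time served: 43 months − 13 months = 30 months
Minimum 21 months: 30 months meets the minimum, no increase.

30 months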